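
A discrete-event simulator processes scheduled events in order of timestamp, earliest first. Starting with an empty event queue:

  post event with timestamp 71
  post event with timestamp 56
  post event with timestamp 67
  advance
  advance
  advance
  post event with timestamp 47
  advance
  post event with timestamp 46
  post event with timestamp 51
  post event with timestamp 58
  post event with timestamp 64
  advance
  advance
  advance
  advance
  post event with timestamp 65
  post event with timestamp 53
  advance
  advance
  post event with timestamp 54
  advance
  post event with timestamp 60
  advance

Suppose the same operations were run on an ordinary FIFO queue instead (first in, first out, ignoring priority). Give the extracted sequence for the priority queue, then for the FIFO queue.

priority queue: 56 → 67 → 71 → 47 → 46 → 51 → 58 → 64 → 53 → 65 → 54 → 60; FIFO queue: [71, 56, 67, 47, 46, 51, 58, 64, 65, 53, 54, 60]

insert 71 → {71}
insert 56 → {56, 71}
insert 67 → {56, 67, 71}
advance → 56; now {67, 71}
advance → 67; now {71}
advance → 71; now {}
insert 47 → {47}
advance → 47; now {}
insert 46 → {46}
insert 51 → {46, 51}
insert 58 → {46, 51, 58}
insert 64 → {46, 51, 58, 64}
advance → 46; now {51, 58, 64}
advance → 51; now {58, 64}
advance → 58; now {64}
advance → 64; now {}
insert 65 → {65}
insert 53 → {53, 65}
advance → 53; now {65}
advance → 65; now {}
insert 54 → {54}
advance → 54; now {}
insert 60 → {60}
advance → 60; now {}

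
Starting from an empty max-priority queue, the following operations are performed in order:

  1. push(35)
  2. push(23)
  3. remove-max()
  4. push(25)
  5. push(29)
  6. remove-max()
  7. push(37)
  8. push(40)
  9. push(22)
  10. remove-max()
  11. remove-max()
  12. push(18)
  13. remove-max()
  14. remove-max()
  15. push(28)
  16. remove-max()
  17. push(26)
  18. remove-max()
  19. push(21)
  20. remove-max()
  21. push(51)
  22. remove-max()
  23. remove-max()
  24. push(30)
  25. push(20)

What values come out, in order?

insert 35 → {35}
insert 23 → {35, 23}
remove-max → 35; now {23}
insert 25 → {25, 23}
insert 29 → {29, 25, 23}
remove-max → 29; now {25, 23}
insert 37 → {37, 25, 23}
insert 40 → {40, 37, 25, 23}
insert 22 → {40, 37, 25, 23, 22}
remove-max → 40; now {37, 25, 23, 22}
remove-max → 37; now {25, 23, 22}
insert 18 → {25, 23, 22, 18}
remove-max → 25; now {23, 22, 18}
remove-max → 23; now {22, 18}
insert 28 → {28, 22, 18}
remove-max → 28; now {22, 18}
insert 26 → {26, 22, 18}
remove-max → 26; now {22, 18}
insert 21 → {22, 21, 18}
remove-max → 22; now {21, 18}
insert 51 → {51, 21, 18}
remove-max → 51; now {21, 18}
remove-max → 21; now {18}
insert 30 → {30, 18}
insert 20 → {30, 20, 18}

35, 29, 40, 37, 25, 23, 28, 26, 22, 51, 21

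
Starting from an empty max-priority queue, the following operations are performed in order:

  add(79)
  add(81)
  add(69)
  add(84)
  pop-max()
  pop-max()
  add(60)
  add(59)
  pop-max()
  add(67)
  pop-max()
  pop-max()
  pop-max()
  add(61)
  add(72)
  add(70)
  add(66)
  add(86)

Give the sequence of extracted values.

insert 79 → {79}
insert 81 → {81, 79}
insert 69 → {81, 79, 69}
insert 84 → {84, 81, 79, 69}
pop-max → 84; now {81, 79, 69}
pop-max → 81; now {79, 69}
insert 60 → {79, 69, 60}
insert 59 → {79, 69, 60, 59}
pop-max → 79; now {69, 60, 59}
insert 67 → {69, 67, 60, 59}
pop-max → 69; now {67, 60, 59}
pop-max → 67; now {60, 59}
pop-max → 60; now {59}
insert 61 → {61, 59}
insert 72 → {72, 61, 59}
insert 70 → {72, 70, 61, 59}
insert 66 → {72, 70, 66, 61, 59}
insert 86 → {86, 72, 70, 66, 61, 59}

84 → 81 → 79 → 69 → 67 → 60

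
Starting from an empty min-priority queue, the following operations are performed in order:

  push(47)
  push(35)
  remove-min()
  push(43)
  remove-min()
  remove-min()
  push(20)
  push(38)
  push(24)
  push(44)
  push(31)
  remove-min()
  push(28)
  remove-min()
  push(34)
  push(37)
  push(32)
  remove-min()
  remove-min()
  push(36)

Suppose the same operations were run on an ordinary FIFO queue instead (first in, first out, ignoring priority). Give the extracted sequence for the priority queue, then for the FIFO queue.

insert 47 → {47}
insert 35 → {35, 47}
remove-min → 35; now {47}
insert 43 → {43, 47}
remove-min → 43; now {47}
remove-min → 47; now {}
insert 20 → {20}
insert 38 → {20, 38}
insert 24 → {20, 24, 38}
insert 44 → {20, 24, 38, 44}
insert 31 → {20, 24, 31, 38, 44}
remove-min → 20; now {24, 31, 38, 44}
insert 28 → {24, 28, 31, 38, 44}
remove-min → 24; now {28, 31, 38, 44}
insert 34 → {28, 31, 34, 38, 44}
insert 37 → {28, 31, 34, 37, 38, 44}
insert 32 → {28, 31, 32, 34, 37, 38, 44}
remove-min → 28; now {31, 32, 34, 37, 38, 44}
remove-min → 31; now {32, 34, 37, 38, 44}
insert 36 → {32, 34, 36, 37, 38, 44}

priority queue: 35 → 43 → 47 → 20 → 24 → 28 → 31; FIFO queue: 47, 35, 43, 20, 38, 24, 44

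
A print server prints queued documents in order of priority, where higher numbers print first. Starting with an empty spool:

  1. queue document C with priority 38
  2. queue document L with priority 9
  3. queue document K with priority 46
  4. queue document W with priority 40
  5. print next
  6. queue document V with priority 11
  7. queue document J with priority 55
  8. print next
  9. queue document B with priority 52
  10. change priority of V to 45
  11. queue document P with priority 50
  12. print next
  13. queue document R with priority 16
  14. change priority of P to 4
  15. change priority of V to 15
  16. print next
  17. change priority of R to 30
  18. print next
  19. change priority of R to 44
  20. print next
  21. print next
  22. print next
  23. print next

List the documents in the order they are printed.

K, J, B, W, C, R, V, L, P

add C (priority 38) → {C:38}
add L (priority 9) → {C:38, L:9}
add K (priority 46) → {K:46, C:38, L:9}
add W (priority 40) → {K:46, W:40, C:38, L:9}
print next → K; now {W:40, C:38, L:9}
add V (priority 11) → {W:40, C:38, V:11, L:9}
add J (priority 55) → {J:55, W:40, C:38, V:11, L:9}
print next → J; now {W:40, C:38, V:11, L:9}
add B (priority 52) → {B:52, W:40, C:38, V:11, L:9}
update V to priority 45 → {B:52, V:45, W:40, C:38, L:9}
add P (priority 50) → {B:52, P:50, V:45, W:40, C:38, L:9}
print next → B; now {P:50, V:45, W:40, C:38, L:9}
add R (priority 16) → {P:50, V:45, W:40, C:38, R:16, L:9}
update P to priority 4 → {V:45, W:40, C:38, R:16, L:9, P:4}
update V to priority 15 → {W:40, C:38, R:16, V:15, L:9, P:4}
print next → W; now {C:38, R:16, V:15, L:9, P:4}
update R to priority 30 → {C:38, R:30, V:15, L:9, P:4}
print next → C; now {R:30, V:15, L:9, P:4}
update R to priority 44 → {R:44, V:15, L:9, P:4}
print next → R; now {V:15, L:9, P:4}
print next → V; now {L:9, P:4}
print next → L; now {P:4}
print next → P; now {}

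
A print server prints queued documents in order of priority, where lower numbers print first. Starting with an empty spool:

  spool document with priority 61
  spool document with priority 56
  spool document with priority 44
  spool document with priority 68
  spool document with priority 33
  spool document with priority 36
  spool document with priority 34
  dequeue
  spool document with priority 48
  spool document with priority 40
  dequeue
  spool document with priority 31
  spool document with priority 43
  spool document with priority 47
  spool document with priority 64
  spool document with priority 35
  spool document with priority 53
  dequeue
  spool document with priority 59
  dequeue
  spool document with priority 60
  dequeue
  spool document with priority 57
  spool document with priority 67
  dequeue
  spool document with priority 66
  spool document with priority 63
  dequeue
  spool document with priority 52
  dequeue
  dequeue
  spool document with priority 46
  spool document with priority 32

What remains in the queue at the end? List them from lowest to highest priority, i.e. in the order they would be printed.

insert 61 → {61}
insert 56 → {56, 61}
insert 44 → {44, 56, 61}
insert 68 → {44, 56, 61, 68}
insert 33 → {33, 44, 56, 61, 68}
insert 36 → {33, 36, 44, 56, 61, 68}
insert 34 → {33, 34, 36, 44, 56, 61, 68}
dequeue → 33; now {34, 36, 44, 56, 61, 68}
insert 48 → {34, 36, 44, 48, 56, 61, 68}
insert 40 → {34, 36, 40, 44, 48, 56, 61, 68}
dequeue → 34; now {36, 40, 44, 48, 56, 61, 68}
insert 31 → {31, 36, 40, 44, 48, 56, 61, 68}
insert 43 → {31, 36, 40, 43, 44, 48, 56, 61, 68}
insert 47 → {31, 36, 40, 43, 44, 47, 48, 56, 61, 68}
insert 64 → {31, 36, 40, 43, 44, 47, 48, 56, 61, 64, 68}
insert 35 → {31, 35, 36, 40, 43, 44, 47, 48, 56, 61, 64, 68}
insert 53 → {31, 35, 36, 40, 43, 44, 47, 48, 53, 56, 61, 64, 68}
dequeue → 31; now {35, 36, 40, 43, 44, 47, 48, 53, 56, 61, 64, 68}
insert 59 → {35, 36, 40, 43, 44, 47, 48, 53, 56, 59, 61, 64, 68}
dequeue → 35; now {36, 40, 43, 44, 47, 48, 53, 56, 59, 61, 64, 68}
insert 60 → {36, 40, 43, 44, 47, 48, 53, 56, 59, 60, 61, 64, 68}
dequeue → 36; now {40, 43, 44, 47, 48, 53, 56, 59, 60, 61, 64, 68}
insert 57 → {40, 43, 44, 47, 48, 53, 56, 57, 59, 60, 61, 64, 68}
insert 67 → {40, 43, 44, 47, 48, 53, 56, 57, 59, 60, 61, 64, 67, 68}
dequeue → 40; now {43, 44, 47, 48, 53, 56, 57, 59, 60, 61, 64, 67, 68}
insert 66 → {43, 44, 47, 48, 53, 56, 57, 59, 60, 61, 64, 66, 67, 68}
insert 63 → {43, 44, 47, 48, 53, 56, 57, 59, 60, 61, 63, 64, 66, 67, 68}
dequeue → 43; now {44, 47, 48, 53, 56, 57, 59, 60, 61, 63, 64, 66, 67, 68}
insert 52 → {44, 47, 48, 52, 53, 56, 57, 59, 60, 61, 63, 64, 66, 67, 68}
dequeue → 44; now {47, 48, 52, 53, 56, 57, 59, 60, 61, 63, 64, 66, 67, 68}
dequeue → 47; now {48, 52, 53, 56, 57, 59, 60, 61, 63, 64, 66, 67, 68}
insert 46 → {46, 48, 52, 53, 56, 57, 59, 60, 61, 63, 64, 66, 67, 68}
insert 32 → {32, 46, 48, 52, 53, 56, 57, 59, 60, 61, 63, 64, 66, 67, 68}

32 → 46 → 48 → 52 → 53 → 56 → 57 → 59 → 60 → 61 → 63 → 64 → 66 → 67 → 68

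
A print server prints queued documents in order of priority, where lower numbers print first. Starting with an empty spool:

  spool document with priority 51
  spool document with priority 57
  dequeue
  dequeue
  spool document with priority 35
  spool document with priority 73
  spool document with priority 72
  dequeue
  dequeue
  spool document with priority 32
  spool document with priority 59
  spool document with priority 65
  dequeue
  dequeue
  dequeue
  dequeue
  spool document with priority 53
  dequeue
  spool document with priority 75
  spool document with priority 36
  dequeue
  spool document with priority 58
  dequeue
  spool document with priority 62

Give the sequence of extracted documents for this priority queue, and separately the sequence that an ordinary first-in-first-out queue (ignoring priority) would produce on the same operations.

insert 51 → {51}
insert 57 → {51, 57}
dequeue → 51; now {57}
dequeue → 57; now {}
insert 35 → {35}
insert 73 → {35, 73}
insert 72 → {35, 72, 73}
dequeue → 35; now {72, 73}
dequeue → 72; now {73}
insert 32 → {32, 73}
insert 59 → {32, 59, 73}
insert 65 → {32, 59, 65, 73}
dequeue → 32; now {59, 65, 73}
dequeue → 59; now {65, 73}
dequeue → 65; now {73}
dequeue → 73; now {}
insert 53 → {53}
dequeue → 53; now {}
insert 75 → {75}
insert 36 → {36, 75}
dequeue → 36; now {75}
insert 58 → {58, 75}
dequeue → 58; now {75}
insert 62 → {62, 75}

priority queue: 51, 57, 35, 72, 32, 59, 65, 73, 53, 36, 58; FIFO queue: 51, 57, 35, 73, 72, 32, 59, 65, 53, 75, 36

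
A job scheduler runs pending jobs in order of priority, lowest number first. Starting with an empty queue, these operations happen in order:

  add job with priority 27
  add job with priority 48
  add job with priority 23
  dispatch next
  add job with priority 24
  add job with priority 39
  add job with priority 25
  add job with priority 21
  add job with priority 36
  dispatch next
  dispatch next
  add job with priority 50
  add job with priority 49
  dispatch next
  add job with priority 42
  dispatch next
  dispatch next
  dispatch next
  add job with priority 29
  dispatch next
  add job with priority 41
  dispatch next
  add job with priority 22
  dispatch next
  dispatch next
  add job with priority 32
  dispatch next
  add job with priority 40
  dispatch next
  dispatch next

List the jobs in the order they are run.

insert 27 → {27}
insert 48 → {27, 48}
insert 23 → {23, 27, 48}
dispatch next → 23; now {27, 48}
insert 24 → {24, 27, 48}
insert 39 → {24, 27, 39, 48}
insert 25 → {24, 25, 27, 39, 48}
insert 21 → {21, 24, 25, 27, 39, 48}
insert 36 → {21, 24, 25, 27, 36, 39, 48}
dispatch next → 21; now {24, 25, 27, 36, 39, 48}
dispatch next → 24; now {25, 27, 36, 39, 48}
insert 50 → {25, 27, 36, 39, 48, 50}
insert 49 → {25, 27, 36, 39, 48, 49, 50}
dispatch next → 25; now {27, 36, 39, 48, 49, 50}
insert 42 → {27, 36, 39, 42, 48, 49, 50}
dispatch next → 27; now {36, 39, 42, 48, 49, 50}
dispatch next → 36; now {39, 42, 48, 49, 50}
dispatch next → 39; now {42, 48, 49, 50}
insert 29 → {29, 42, 48, 49, 50}
dispatch next → 29; now {42, 48, 49, 50}
insert 41 → {41, 42, 48, 49, 50}
dispatch next → 41; now {42, 48, 49, 50}
insert 22 → {22, 42, 48, 49, 50}
dispatch next → 22; now {42, 48, 49, 50}
dispatch next → 42; now {48, 49, 50}
insert 32 → {32, 48, 49, 50}
dispatch next → 32; now {48, 49, 50}
insert 40 → {40, 48, 49, 50}
dispatch next → 40; now {48, 49, 50}
dispatch next → 48; now {49, 50}

[23, 21, 24, 25, 27, 36, 39, 29, 41, 22, 42, 32, 40, 48]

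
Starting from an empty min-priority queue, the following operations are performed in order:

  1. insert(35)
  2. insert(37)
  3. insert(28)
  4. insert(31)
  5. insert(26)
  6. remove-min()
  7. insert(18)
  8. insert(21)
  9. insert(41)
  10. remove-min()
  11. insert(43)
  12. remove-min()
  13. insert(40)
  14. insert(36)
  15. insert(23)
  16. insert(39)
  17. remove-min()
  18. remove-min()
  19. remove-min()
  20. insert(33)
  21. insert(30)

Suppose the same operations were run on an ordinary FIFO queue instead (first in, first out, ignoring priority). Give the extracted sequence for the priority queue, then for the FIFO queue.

insert 35 → {35}
insert 37 → {35, 37}
insert 28 → {28, 35, 37}
insert 31 → {28, 31, 35, 37}
insert 26 → {26, 28, 31, 35, 37}
remove-min → 26; now {28, 31, 35, 37}
insert 18 → {18, 28, 31, 35, 37}
insert 21 → {18, 21, 28, 31, 35, 37}
insert 41 → {18, 21, 28, 31, 35, 37, 41}
remove-min → 18; now {21, 28, 31, 35, 37, 41}
insert 43 → {21, 28, 31, 35, 37, 41, 43}
remove-min → 21; now {28, 31, 35, 37, 41, 43}
insert 40 → {28, 31, 35, 37, 40, 41, 43}
insert 36 → {28, 31, 35, 36, 37, 40, 41, 43}
insert 23 → {23, 28, 31, 35, 36, 37, 40, 41, 43}
insert 39 → {23, 28, 31, 35, 36, 37, 39, 40, 41, 43}
remove-min → 23; now {28, 31, 35, 36, 37, 39, 40, 41, 43}
remove-min → 28; now {31, 35, 36, 37, 39, 40, 41, 43}
remove-min → 31; now {35, 36, 37, 39, 40, 41, 43}
insert 33 → {33, 35, 36, 37, 39, 40, 41, 43}
insert 30 → {30, 33, 35, 36, 37, 39, 40, 41, 43}

priority queue: 26 → 18 → 21 → 23 → 28 → 31; FIFO queue: 35, 37, 28, 31, 26, 18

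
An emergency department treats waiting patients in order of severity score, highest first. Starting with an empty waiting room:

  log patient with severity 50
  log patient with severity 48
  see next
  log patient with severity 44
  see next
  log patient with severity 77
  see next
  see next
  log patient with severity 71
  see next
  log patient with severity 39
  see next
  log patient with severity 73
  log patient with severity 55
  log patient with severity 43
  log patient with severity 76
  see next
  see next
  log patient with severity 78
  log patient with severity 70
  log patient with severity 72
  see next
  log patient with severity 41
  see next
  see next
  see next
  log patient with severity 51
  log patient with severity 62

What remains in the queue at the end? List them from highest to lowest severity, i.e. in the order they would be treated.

insert 50 → {50}
insert 48 → {50, 48}
see next → 50; now {48}
insert 44 → {48, 44}
see next → 48; now {44}
insert 77 → {77, 44}
see next → 77; now {44}
see next → 44; now {}
insert 71 → {71}
see next → 71; now {}
insert 39 → {39}
see next → 39; now {}
insert 73 → {73}
insert 55 → {73, 55}
insert 43 → {73, 55, 43}
insert 76 → {76, 73, 55, 43}
see next → 76; now {73, 55, 43}
see next → 73; now {55, 43}
insert 78 → {78, 55, 43}
insert 70 → {78, 70, 55, 43}
insert 72 → {78, 72, 70, 55, 43}
see next → 78; now {72, 70, 55, 43}
insert 41 → {72, 70, 55, 43, 41}
see next → 72; now {70, 55, 43, 41}
see next → 70; now {55, 43, 41}
see next → 55; now {43, 41}
insert 51 → {51, 43, 41}
insert 62 → {62, 51, 43, 41}

62 → 51 → 43 → 41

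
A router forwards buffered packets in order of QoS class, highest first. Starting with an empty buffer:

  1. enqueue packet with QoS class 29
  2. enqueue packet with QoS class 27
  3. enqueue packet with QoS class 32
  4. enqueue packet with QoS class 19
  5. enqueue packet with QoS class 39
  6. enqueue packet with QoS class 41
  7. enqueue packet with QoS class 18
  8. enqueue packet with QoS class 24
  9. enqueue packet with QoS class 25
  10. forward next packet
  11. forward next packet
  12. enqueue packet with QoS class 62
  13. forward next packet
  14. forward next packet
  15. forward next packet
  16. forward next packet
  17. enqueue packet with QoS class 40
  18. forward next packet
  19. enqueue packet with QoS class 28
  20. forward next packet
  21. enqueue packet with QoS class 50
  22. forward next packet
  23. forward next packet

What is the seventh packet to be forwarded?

40

insert 29 → {29}
insert 27 → {29, 27}
insert 32 → {32, 29, 27}
insert 19 → {32, 29, 27, 19}
insert 39 → {39, 32, 29, 27, 19}
insert 41 → {41, 39, 32, 29, 27, 19}
insert 18 → {41, 39, 32, 29, 27, 19, 18}
insert 24 → {41, 39, 32, 29, 27, 24, 19, 18}
insert 25 → {41, 39, 32, 29, 27, 25, 24, 19, 18}
forward next packet → 41; now {39, 32, 29, 27, 25, 24, 19, 18}
forward next packet → 39; now {32, 29, 27, 25, 24, 19, 18}
insert 62 → {62, 32, 29, 27, 25, 24, 19, 18}
forward next packet → 62; now {32, 29, 27, 25, 24, 19, 18}
forward next packet → 32; now {29, 27, 25, 24, 19, 18}
forward next packet → 29; now {27, 25, 24, 19, 18}
forward next packet → 27; now {25, 24, 19, 18}
insert 40 → {40, 25, 24, 19, 18}
forward next packet → 40; now {25, 24, 19, 18}
insert 28 → {28, 25, 24, 19, 18}
forward next packet → 28; now {25, 24, 19, 18}
insert 50 → {50, 25, 24, 19, 18}
forward next packet → 50; now {25, 24, 19, 18}
forward next packet → 25; now {24, 19, 18}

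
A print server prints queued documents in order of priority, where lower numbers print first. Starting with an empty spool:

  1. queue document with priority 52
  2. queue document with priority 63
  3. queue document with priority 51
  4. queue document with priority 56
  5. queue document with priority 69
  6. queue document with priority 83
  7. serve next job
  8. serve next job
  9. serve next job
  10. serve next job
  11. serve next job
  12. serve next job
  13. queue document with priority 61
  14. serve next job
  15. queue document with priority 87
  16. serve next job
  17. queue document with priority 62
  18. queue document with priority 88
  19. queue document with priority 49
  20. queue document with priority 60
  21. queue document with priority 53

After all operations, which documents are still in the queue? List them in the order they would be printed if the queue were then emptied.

49 → 53 → 60 → 62 → 88

insert 52 → {52}
insert 63 → {52, 63}
insert 51 → {51, 52, 63}
insert 56 → {51, 52, 56, 63}
insert 69 → {51, 52, 56, 63, 69}
insert 83 → {51, 52, 56, 63, 69, 83}
serve next job → 51; now {52, 56, 63, 69, 83}
serve next job → 52; now {56, 63, 69, 83}
serve next job → 56; now {63, 69, 83}
serve next job → 63; now {69, 83}
serve next job → 69; now {83}
serve next job → 83; now {}
insert 61 → {61}
serve next job → 61; now {}
insert 87 → {87}
serve next job → 87; now {}
insert 62 → {62}
insert 88 → {62, 88}
insert 49 → {49, 62, 88}
insert 60 → {49, 60, 62, 88}
insert 53 → {49, 53, 60, 62, 88}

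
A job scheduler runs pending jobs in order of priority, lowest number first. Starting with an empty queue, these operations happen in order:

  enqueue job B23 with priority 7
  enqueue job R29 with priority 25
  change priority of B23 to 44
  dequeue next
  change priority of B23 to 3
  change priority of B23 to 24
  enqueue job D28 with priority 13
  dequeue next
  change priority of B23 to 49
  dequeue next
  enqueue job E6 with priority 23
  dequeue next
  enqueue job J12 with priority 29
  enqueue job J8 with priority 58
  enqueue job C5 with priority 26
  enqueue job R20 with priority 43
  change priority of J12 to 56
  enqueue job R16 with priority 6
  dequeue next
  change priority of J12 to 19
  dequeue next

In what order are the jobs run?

R29 → D28 → B23 → E6 → R16 → J12

add B23 (priority 7) → {B23:7}
add R29 (priority 25) → {B23:7, R29:25}
update B23 to priority 44 → {R29:25, B23:44}
dequeue next → R29; now {B23:44}
update B23 to priority 3 → {B23:3}
update B23 to priority 24 → {B23:24}
add D28 (priority 13) → {D28:13, B23:24}
dequeue next → D28; now {B23:24}
update B23 to priority 49 → {B23:49}
dequeue next → B23; now {}
add E6 (priority 23) → {E6:23}
dequeue next → E6; now {}
add J12 (priority 29) → {J12:29}
add J8 (priority 58) → {J12:29, J8:58}
add C5 (priority 26) → {C5:26, J12:29, J8:58}
add R20 (priority 43) → {C5:26, J12:29, R20:43, J8:58}
update J12 to priority 56 → {C5:26, R20:43, J12:56, J8:58}
add R16 (priority 6) → {R16:6, C5:26, R20:43, J12:56, J8:58}
dequeue next → R16; now {C5:26, R20:43, J12:56, J8:58}
update J12 to priority 19 → {J12:19, C5:26, R20:43, J8:58}
dequeue next → J12; now {C5:26, R20:43, J8:58}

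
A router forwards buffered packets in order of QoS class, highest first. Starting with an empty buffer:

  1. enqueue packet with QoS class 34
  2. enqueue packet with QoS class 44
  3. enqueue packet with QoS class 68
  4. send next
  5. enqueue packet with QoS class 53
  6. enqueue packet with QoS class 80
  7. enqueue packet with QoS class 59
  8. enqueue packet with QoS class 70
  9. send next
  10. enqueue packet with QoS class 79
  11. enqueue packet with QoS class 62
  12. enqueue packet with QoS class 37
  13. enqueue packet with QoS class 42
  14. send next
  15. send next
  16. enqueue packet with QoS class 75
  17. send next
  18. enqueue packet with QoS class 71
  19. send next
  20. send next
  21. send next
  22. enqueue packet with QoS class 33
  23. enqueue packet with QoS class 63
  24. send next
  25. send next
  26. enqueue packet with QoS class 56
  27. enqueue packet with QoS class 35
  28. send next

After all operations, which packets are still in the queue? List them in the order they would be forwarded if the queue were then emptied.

insert 34 → {34}
insert 44 → {44, 34}
insert 68 → {68, 44, 34}
send next → 68; now {44, 34}
insert 53 → {53, 44, 34}
insert 80 → {80, 53, 44, 34}
insert 59 → {80, 59, 53, 44, 34}
insert 70 → {80, 70, 59, 53, 44, 34}
send next → 80; now {70, 59, 53, 44, 34}
insert 79 → {79, 70, 59, 53, 44, 34}
insert 62 → {79, 70, 62, 59, 53, 44, 34}
insert 37 → {79, 70, 62, 59, 53, 44, 37, 34}
insert 42 → {79, 70, 62, 59, 53, 44, 42, 37, 34}
send next → 79; now {70, 62, 59, 53, 44, 42, 37, 34}
send next → 70; now {62, 59, 53, 44, 42, 37, 34}
insert 75 → {75, 62, 59, 53, 44, 42, 37, 34}
send next → 75; now {62, 59, 53, 44, 42, 37, 34}
insert 71 → {71, 62, 59, 53, 44, 42, 37, 34}
send next → 71; now {62, 59, 53, 44, 42, 37, 34}
send next → 62; now {59, 53, 44, 42, 37, 34}
send next → 59; now {53, 44, 42, 37, 34}
insert 33 → {53, 44, 42, 37, 34, 33}
insert 63 → {63, 53, 44, 42, 37, 34, 33}
send next → 63; now {53, 44, 42, 37, 34, 33}
send next → 53; now {44, 42, 37, 34, 33}
insert 56 → {56, 44, 42, 37, 34, 33}
insert 35 → {56, 44, 42, 37, 35, 34, 33}
send next → 56; now {44, 42, 37, 35, 34, 33}

44, 42, 37, 35, 34, 33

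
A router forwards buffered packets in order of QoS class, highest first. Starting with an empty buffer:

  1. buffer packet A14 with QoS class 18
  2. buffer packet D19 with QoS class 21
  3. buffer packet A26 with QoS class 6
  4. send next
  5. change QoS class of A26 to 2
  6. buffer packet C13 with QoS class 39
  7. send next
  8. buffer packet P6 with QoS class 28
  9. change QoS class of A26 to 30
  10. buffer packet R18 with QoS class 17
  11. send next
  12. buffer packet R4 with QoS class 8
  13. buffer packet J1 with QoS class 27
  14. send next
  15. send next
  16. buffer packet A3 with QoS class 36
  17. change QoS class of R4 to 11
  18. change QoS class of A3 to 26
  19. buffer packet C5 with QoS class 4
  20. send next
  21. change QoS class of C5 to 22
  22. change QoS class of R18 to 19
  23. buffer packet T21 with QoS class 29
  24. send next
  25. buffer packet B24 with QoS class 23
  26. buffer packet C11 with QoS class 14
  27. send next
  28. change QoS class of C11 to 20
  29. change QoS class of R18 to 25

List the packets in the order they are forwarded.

add A14 (QoS class 18) → {A14:18}
add D19 (QoS class 21) → {D19:21, A14:18}
add A26 (QoS class 6) → {D19:21, A14:18, A26:6}
send next → D19; now {A14:18, A26:6}
update A26 to QoS class 2 → {A14:18, A26:2}
add C13 (QoS class 39) → {C13:39, A14:18, A26:2}
send next → C13; now {A14:18, A26:2}
add P6 (QoS class 28) → {P6:28, A14:18, A26:2}
update A26 to QoS class 30 → {A26:30, P6:28, A14:18}
add R18 (QoS class 17) → {A26:30, P6:28, A14:18, R18:17}
send next → A26; now {P6:28, A14:18, R18:17}
add R4 (QoS class 8) → {P6:28, A14:18, R18:17, R4:8}
add J1 (QoS class 27) → {P6:28, J1:27, A14:18, R18:17, R4:8}
send next → P6; now {J1:27, A14:18, R18:17, R4:8}
send next → J1; now {A14:18, R18:17, R4:8}
add A3 (QoS class 36) → {A3:36, A14:18, R18:17, R4:8}
update R4 to QoS class 11 → {A3:36, A14:18, R18:17, R4:11}
update A3 to QoS class 26 → {A3:26, A14:18, R18:17, R4:11}
add C5 (QoS class 4) → {A3:26, A14:18, R18:17, R4:11, C5:4}
send next → A3; now {A14:18, R18:17, R4:11, C5:4}
update C5 to QoS class 22 → {C5:22, A14:18, R18:17, R4:11}
update R18 to QoS class 19 → {C5:22, R18:19, A14:18, R4:11}
add T21 (QoS class 29) → {T21:29, C5:22, R18:19, A14:18, R4:11}
send next → T21; now {C5:22, R18:19, A14:18, R4:11}
add B24 (QoS class 23) → {B24:23, C5:22, R18:19, A14:18, R4:11}
add C11 (QoS class 14) → {B24:23, C5:22, R18:19, A14:18, C11:14, R4:11}
send next → B24; now {C5:22, R18:19, A14:18, C11:14, R4:11}
update C11 to QoS class 20 → {C5:22, C11:20, R18:19, A14:18, R4:11}
update R18 to QoS class 25 → {R18:25, C5:22, C11:20, A14:18, R4:11}

D19, C13, A26, P6, J1, A3, T21, B24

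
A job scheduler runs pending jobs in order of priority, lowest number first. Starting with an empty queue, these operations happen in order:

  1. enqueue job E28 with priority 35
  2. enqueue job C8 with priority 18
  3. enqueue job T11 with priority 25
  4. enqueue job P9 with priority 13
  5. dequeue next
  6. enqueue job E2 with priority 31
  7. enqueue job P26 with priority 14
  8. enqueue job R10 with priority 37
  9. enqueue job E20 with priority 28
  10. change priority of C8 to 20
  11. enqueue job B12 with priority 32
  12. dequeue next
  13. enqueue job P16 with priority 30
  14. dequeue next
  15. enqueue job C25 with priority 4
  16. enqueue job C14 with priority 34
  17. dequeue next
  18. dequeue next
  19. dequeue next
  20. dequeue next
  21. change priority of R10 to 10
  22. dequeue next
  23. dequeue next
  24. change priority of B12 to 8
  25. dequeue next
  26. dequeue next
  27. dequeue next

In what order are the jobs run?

add E28 (priority 35) → {E28:35}
add C8 (priority 18) → {C8:18, E28:35}
add T11 (priority 25) → {C8:18, T11:25, E28:35}
add P9 (priority 13) → {P9:13, C8:18, T11:25, E28:35}
dequeue next → P9; now {C8:18, T11:25, E28:35}
add E2 (priority 31) → {C8:18, T11:25, E2:31, E28:35}
add P26 (priority 14) → {P26:14, C8:18, T11:25, E2:31, E28:35}
add R10 (priority 37) → {P26:14, C8:18, T11:25, E2:31, E28:35, R10:37}
add E20 (priority 28) → {P26:14, C8:18, T11:25, E20:28, E2:31, E28:35, R10:37}
update C8 to priority 20 → {P26:14, C8:20, T11:25, E20:28, E2:31, E28:35, R10:37}
add B12 (priority 32) → {P26:14, C8:20, T11:25, E20:28, E2:31, B12:32, E28:35, R10:37}
dequeue next → P26; now {C8:20, T11:25, E20:28, E2:31, B12:32, E28:35, R10:37}
add P16 (priority 30) → {C8:20, T11:25, E20:28, P16:30, E2:31, B12:32, E28:35, R10:37}
dequeue next → C8; now {T11:25, E20:28, P16:30, E2:31, B12:32, E28:35, R10:37}
add C25 (priority 4) → {C25:4, T11:25, E20:28, P16:30, E2:31, B12:32, E28:35, R10:37}
add C14 (priority 34) → {C25:4, T11:25, E20:28, P16:30, E2:31, B12:32, C14:34, E28:35, R10:37}
dequeue next → C25; now {T11:25, E20:28, P16:30, E2:31, B12:32, C14:34, E28:35, R10:37}
dequeue next → T11; now {E20:28, P16:30, E2:31, B12:32, C14:34, E28:35, R10:37}
dequeue next → E20; now {P16:30, E2:31, B12:32, C14:34, E28:35, R10:37}
dequeue next → P16; now {E2:31, B12:32, C14:34, E28:35, R10:37}
update R10 to priority 10 → {R10:10, E2:31, B12:32, C14:34, E28:35}
dequeue next → R10; now {E2:31, B12:32, C14:34, E28:35}
dequeue next → E2; now {B12:32, C14:34, E28:35}
update B12 to priority 8 → {B12:8, C14:34, E28:35}
dequeue next → B12; now {C14:34, E28:35}
dequeue next → C14; now {E28:35}
dequeue next → E28; now {}

[P9, P26, C8, C25, T11, E20, P16, R10, E2, B12, C14, E28]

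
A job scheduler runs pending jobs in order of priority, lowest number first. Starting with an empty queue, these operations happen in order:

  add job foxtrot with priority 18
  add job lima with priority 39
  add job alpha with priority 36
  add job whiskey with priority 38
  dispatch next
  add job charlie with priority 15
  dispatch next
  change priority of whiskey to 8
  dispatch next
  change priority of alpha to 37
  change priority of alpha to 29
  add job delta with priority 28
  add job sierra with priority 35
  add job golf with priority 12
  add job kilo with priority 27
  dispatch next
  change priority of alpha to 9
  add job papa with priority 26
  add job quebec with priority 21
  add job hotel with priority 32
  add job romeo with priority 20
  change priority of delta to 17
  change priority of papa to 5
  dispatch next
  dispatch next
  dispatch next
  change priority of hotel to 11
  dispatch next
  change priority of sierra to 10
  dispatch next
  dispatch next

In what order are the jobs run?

foxtrot, charlie, whiskey, golf, papa, alpha, delta, hotel, sierra, romeo

add foxtrot (priority 18) → {foxtrot:18}
add lima (priority 39) → {foxtrot:18, lima:39}
add alpha (priority 36) → {foxtrot:18, alpha:36, lima:39}
add whiskey (priority 38) → {foxtrot:18, alpha:36, whiskey:38, lima:39}
dispatch next → foxtrot; now {alpha:36, whiskey:38, lima:39}
add charlie (priority 15) → {charlie:15, alpha:36, whiskey:38, lima:39}
dispatch next → charlie; now {alpha:36, whiskey:38, lima:39}
update whiskey to priority 8 → {whiskey:8, alpha:36, lima:39}
dispatch next → whiskey; now {alpha:36, lima:39}
update alpha to priority 37 → {alpha:37, lima:39}
update alpha to priority 29 → {alpha:29, lima:39}
add delta (priority 28) → {delta:28, alpha:29, lima:39}
add sierra (priority 35) → {delta:28, alpha:29, sierra:35, lima:39}
add golf (priority 12) → {golf:12, delta:28, alpha:29, sierra:35, lima:39}
add kilo (priority 27) → {golf:12, kilo:27, delta:28, alpha:29, sierra:35, lima:39}
dispatch next → golf; now {kilo:27, delta:28, alpha:29, sierra:35, lima:39}
update alpha to priority 9 → {alpha:9, kilo:27, delta:28, sierra:35, lima:39}
add papa (priority 26) → {alpha:9, papa:26, kilo:27, delta:28, sierra:35, lima:39}
add quebec (priority 21) → {alpha:9, quebec:21, papa:26, kilo:27, delta:28, sierra:35, lima:39}
add hotel (priority 32) → {alpha:9, quebec:21, papa:26, kilo:27, delta:28, hotel:32, sierra:35, lima:39}
add romeo (priority 20) → {alpha:9, romeo:20, quebec:21, papa:26, kilo:27, delta:28, hotel:32, sierra:35, lima:39}
update delta to priority 17 → {alpha:9, delta:17, romeo:20, quebec:21, papa:26, kilo:27, hotel:32, sierra:35, lima:39}
update papa to priority 5 → {papa:5, alpha:9, delta:17, romeo:20, quebec:21, kilo:27, hotel:32, sierra:35, lima:39}
dispatch next → papa; now {alpha:9, delta:17, romeo:20, quebec:21, kilo:27, hotel:32, sierra:35, lima:39}
dispatch next → alpha; now {delta:17, romeo:20, quebec:21, kilo:27, hotel:32, sierra:35, lima:39}
dispatch next → delta; now {romeo:20, quebec:21, kilo:27, hotel:32, sierra:35, lima:39}
update hotel to priority 11 → {hotel:11, romeo:20, quebec:21, kilo:27, sierra:35, lima:39}
dispatch next → hotel; now {romeo:20, quebec:21, kilo:27, sierra:35, lima:39}
update sierra to priority 10 → {sierra:10, romeo:20, quebec:21, kilo:27, lima:39}
dispatch next → sierra; now {romeo:20, quebec:21, kilo:27, lima:39}
dispatch next → romeo; now {quebec:21, kilo:27, lima:39}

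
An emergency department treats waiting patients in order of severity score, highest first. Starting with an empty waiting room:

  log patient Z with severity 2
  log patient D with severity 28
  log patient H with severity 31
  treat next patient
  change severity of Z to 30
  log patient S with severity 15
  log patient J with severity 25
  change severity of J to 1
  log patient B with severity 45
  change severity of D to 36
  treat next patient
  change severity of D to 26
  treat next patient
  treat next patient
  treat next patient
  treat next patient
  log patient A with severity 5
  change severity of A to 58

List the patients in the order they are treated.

[H, B, Z, D, S, J]

add Z (severity 2) → {Z:2}
add D (severity 28) → {D:28, Z:2}
add H (severity 31) → {H:31, D:28, Z:2}
treat next patient → H; now {D:28, Z:2}
update Z to severity 30 → {Z:30, D:28}
add S (severity 15) → {Z:30, D:28, S:15}
add J (severity 25) → {Z:30, D:28, J:25, S:15}
update J to severity 1 → {Z:30, D:28, S:15, J:1}
add B (severity 45) → {B:45, Z:30, D:28, S:15, J:1}
update D to severity 36 → {B:45, D:36, Z:30, S:15, J:1}
treat next patient → B; now {D:36, Z:30, S:15, J:1}
update D to severity 26 → {Z:30, D:26, S:15, J:1}
treat next patient → Z; now {D:26, S:15, J:1}
treat next patient → D; now {S:15, J:1}
treat next patient → S; now {J:1}
treat next patient → J; now {}
add A (severity 5) → {A:5}
update A to severity 58 → {A:58}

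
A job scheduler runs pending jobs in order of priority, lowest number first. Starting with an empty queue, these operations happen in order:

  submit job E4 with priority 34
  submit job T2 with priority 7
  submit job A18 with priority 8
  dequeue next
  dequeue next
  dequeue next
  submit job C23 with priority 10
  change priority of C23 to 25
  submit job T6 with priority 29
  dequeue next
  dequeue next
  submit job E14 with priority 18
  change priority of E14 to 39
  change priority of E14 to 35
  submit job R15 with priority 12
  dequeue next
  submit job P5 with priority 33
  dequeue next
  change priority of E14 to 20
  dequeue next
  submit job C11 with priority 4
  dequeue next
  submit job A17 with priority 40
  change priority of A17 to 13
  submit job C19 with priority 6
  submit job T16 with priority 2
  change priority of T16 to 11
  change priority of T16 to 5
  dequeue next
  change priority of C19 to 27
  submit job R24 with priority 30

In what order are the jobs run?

add E4 (priority 34) → {E4:34}
add T2 (priority 7) → {T2:7, E4:34}
add A18 (priority 8) → {T2:7, A18:8, E4:34}
dequeue next → T2; now {A18:8, E4:34}
dequeue next → A18; now {E4:34}
dequeue next → E4; now {}
add C23 (priority 10) → {C23:10}
update C23 to priority 25 → {C23:25}
add T6 (priority 29) → {C23:25, T6:29}
dequeue next → C23; now {T6:29}
dequeue next → T6; now {}
add E14 (priority 18) → {E14:18}
update E14 to priority 39 → {E14:39}
update E14 to priority 35 → {E14:35}
add R15 (priority 12) → {R15:12, E14:35}
dequeue next → R15; now {E14:35}
add P5 (priority 33) → {P5:33, E14:35}
dequeue next → P5; now {E14:35}
update E14 to priority 20 → {E14:20}
dequeue next → E14; now {}
add C11 (priority 4) → {C11:4}
dequeue next → C11; now {}
add A17 (priority 40) → {A17:40}
update A17 to priority 13 → {A17:13}
add C19 (priority 6) → {C19:6, A17:13}
add T16 (priority 2) → {T16:2, C19:6, A17:13}
update T16 to priority 11 → {C19:6, T16:11, A17:13}
update T16 to priority 5 → {T16:5, C19:6, A17:13}
dequeue next → T16; now {C19:6, A17:13}
update C19 to priority 27 → {A17:13, C19:27}
add R24 (priority 30) → {A17:13, C19:27, R24:30}

T2 → A18 → E4 → C23 → T6 → R15 → P5 → E14 → C11 → T16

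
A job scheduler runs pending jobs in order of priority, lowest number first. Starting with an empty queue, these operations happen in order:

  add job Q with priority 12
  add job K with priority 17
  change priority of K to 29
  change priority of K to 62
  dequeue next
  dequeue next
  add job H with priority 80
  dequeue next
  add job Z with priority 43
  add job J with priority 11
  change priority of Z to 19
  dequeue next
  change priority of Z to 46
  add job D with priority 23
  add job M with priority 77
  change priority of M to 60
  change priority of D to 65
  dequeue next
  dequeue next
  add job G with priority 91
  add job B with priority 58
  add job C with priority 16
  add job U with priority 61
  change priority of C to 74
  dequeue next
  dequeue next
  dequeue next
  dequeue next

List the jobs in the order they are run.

[Q, K, H, J, Z, M, B, U, D, C]

add Q (priority 12) → {Q:12}
add K (priority 17) → {Q:12, K:17}
update K to priority 29 → {Q:12, K:29}
update K to priority 62 → {Q:12, K:62}
dequeue next → Q; now {K:62}
dequeue next → K; now {}
add H (priority 80) → {H:80}
dequeue next → H; now {}
add Z (priority 43) → {Z:43}
add J (priority 11) → {J:11, Z:43}
update Z to priority 19 → {J:11, Z:19}
dequeue next → J; now {Z:19}
update Z to priority 46 → {Z:46}
add D (priority 23) → {D:23, Z:46}
add M (priority 77) → {D:23, Z:46, M:77}
update M to priority 60 → {D:23, Z:46, M:60}
update D to priority 65 → {Z:46, M:60, D:65}
dequeue next → Z; now {M:60, D:65}
dequeue next → M; now {D:65}
add G (priority 91) → {D:65, G:91}
add B (priority 58) → {B:58, D:65, G:91}
add C (priority 16) → {C:16, B:58, D:65, G:91}
add U (priority 61) → {C:16, B:58, U:61, D:65, G:91}
update C to priority 74 → {B:58, U:61, D:65, C:74, G:91}
dequeue next → B; now {U:61, D:65, C:74, G:91}
dequeue next → U; now {D:65, C:74, G:91}
dequeue next → D; now {C:74, G:91}
dequeue next → C; now {G:91}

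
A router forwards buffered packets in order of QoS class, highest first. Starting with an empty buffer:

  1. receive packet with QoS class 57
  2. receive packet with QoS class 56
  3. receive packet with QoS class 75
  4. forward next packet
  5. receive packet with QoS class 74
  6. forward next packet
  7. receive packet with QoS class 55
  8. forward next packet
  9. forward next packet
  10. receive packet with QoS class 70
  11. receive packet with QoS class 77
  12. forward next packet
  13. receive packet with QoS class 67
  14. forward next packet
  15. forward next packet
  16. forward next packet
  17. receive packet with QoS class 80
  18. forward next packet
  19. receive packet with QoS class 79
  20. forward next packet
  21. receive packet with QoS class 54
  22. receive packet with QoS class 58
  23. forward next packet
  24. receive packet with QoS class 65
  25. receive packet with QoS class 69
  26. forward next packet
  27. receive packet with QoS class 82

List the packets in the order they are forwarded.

insert 57 → {57}
insert 56 → {57, 56}
insert 75 → {75, 57, 56}
forward next packet → 75; now {57, 56}
insert 74 → {74, 57, 56}
forward next packet → 74; now {57, 56}
insert 55 → {57, 56, 55}
forward next packet → 57; now {56, 55}
forward next packet → 56; now {55}
insert 70 → {70, 55}
insert 77 → {77, 70, 55}
forward next packet → 77; now {70, 55}
insert 67 → {70, 67, 55}
forward next packet → 70; now {67, 55}
forward next packet → 67; now {55}
forward next packet → 55; now {}
insert 80 → {80}
forward next packet → 80; now {}
insert 79 → {79}
forward next packet → 79; now {}
insert 54 → {54}
insert 58 → {58, 54}
forward next packet → 58; now {54}
insert 65 → {65, 54}
insert 69 → {69, 65, 54}
forward next packet → 69; now {65, 54}
insert 82 → {82, 65, 54}

75, 74, 57, 56, 77, 70, 67, 55, 80, 79, 58, 69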